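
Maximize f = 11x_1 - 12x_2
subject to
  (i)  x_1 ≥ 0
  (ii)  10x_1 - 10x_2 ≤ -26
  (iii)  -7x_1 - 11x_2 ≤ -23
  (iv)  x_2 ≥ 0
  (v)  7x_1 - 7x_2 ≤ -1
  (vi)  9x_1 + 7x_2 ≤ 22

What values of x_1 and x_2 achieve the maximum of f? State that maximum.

x_1 = 0, x_2 = 13/5, maximum f = -156/5

Vertices and f = 11x_1 - 12x_2:
  (0, 13/5) → f = -156/5
  (0, 22/7) → f = -264/7
  (19/80, 227/80) → f = -503/16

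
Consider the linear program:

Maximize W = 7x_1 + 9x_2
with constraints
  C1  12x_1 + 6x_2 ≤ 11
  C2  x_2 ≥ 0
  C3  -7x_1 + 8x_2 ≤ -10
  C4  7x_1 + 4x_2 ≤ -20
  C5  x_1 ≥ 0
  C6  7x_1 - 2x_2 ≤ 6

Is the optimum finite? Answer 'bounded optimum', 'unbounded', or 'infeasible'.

The boundaries x_1 = 0 and 7x_1 - 2x_2 = 6 meet at (0, -3), but that point violates x_2 ≥ 0. Every candidate vertex is excluded by some other constraint, so the feasible region is empty.

infeasible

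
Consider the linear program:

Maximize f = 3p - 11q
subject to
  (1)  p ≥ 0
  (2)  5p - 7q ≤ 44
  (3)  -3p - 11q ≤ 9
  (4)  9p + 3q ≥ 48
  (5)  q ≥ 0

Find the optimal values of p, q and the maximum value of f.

p = 44/5, q = 0, maximum f = 132/5

The feasible region is unbounded (it extends along (0, 1), (7, 5)), but f strictly decreases along every unbounded feasible direction, so there is no improving ray and the maximum is attained at a vertex.

At the optimal vertex, 5p - 7q = 44 and q = 0.
Solving simultaneously gives p = 44/5, q = 0.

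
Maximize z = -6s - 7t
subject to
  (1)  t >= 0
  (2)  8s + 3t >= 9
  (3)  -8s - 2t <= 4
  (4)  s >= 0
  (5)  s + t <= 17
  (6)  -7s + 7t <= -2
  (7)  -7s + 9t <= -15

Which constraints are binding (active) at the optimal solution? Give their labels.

Feasible corners and z = -6s - 7t:
  (17, 0) → z = -102
  (15/7, 0) → z = -90/7
  (21/2, 13/2) → z = -217/2

The maximum is at (15/7, 0). Substituting into each constraint, equality holds for (1) and (7); the remaining constraints have slack.

(1) and (7)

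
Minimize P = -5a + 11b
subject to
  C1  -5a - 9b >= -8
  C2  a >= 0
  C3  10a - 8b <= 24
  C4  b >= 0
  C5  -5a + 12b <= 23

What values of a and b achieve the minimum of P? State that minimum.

a = 8/5, b = 0, minimum P = -8

Extreme points and P = -5a + 11b:
  (0, 8/9) → P = 88/9
  (8/5, 0) → P = -8
  (0, 0) → P = 0

At the optimal vertex, -5a - 9b = -8 and b = 0.
Solving simultaneously gives a = 8/5, b = 0.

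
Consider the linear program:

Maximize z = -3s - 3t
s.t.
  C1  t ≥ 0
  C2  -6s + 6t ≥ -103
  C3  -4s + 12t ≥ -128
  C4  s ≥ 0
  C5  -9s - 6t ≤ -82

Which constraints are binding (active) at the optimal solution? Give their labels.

Feasible corners and z = -3s - 3t:
  (103/6, 0) → z = -103/2
  (82/9, 0) → z = -82/3
  (0, 41/3) → z = -41
The feasible region is unbounded (it extends along (0, 1), (1, 1)), but z strictly decreases along every unbounded feasible direction, so there is no improving ray and the maximum is attained at a vertex.

The maximum is at (82/9, 0). Substituting into each constraint, equality holds for C1 and C5; the remaining constraints have slack.

C1 and C5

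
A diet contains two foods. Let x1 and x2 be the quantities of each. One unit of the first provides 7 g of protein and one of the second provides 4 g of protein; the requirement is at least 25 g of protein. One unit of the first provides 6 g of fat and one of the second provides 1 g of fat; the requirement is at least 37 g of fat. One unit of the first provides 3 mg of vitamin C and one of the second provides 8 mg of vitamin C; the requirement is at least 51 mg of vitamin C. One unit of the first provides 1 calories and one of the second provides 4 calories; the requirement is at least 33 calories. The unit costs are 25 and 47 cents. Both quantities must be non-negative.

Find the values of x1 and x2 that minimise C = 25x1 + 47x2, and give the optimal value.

The feasible region is unbounded (it extends along (0, 1), (1, 0)), but C strictly increases along every unbounded feasible direction, so there is no improving ray and the minimum is attained at a vertex.

x1 = 5, x2 = 7, minimum C = 454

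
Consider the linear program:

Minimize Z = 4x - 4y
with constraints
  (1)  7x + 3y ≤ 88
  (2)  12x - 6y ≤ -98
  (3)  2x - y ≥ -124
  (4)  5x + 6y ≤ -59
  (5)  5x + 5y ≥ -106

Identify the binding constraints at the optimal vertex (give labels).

(3) and (4)

Extreme points and Z = 4x - 4y:
  (-157/17, -109/51) → Z = -1448/51
  (-563/45, -391/45) → Z = -688/45
  (-803/17, 502/17) → Z = -5220/17
  (-242/5, 136/5) → Z = -1512/5

The minimum is at (-803/17, 502/17). Substituting into each constraint, equality holds for (3) and (4); the remaining constraints have slack.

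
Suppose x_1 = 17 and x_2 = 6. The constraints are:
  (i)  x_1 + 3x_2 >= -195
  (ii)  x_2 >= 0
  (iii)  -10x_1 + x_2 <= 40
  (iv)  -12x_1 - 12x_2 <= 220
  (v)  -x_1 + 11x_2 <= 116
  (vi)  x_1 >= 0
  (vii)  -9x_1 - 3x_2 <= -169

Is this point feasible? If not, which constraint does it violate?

(i): 35 ≥ -195 ✓
(ii): 6 ≥ 0 ✓
(iii): -164 ≤ 40 ✓
(iv): -276 ≤ 220 ✓
(v): 49 ≤ 116 ✓
(vi): 17 ≥ 0 ✓
(vii): -171 ≤ -169 ✓

feasible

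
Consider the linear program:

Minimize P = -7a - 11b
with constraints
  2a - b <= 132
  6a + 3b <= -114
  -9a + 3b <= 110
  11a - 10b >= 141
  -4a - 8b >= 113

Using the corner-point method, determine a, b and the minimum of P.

Corner points and P = -7a - 11b:
  (47/2, -85) → P = 1541/2
  (-506/3, -1408/3) → P = 19030/3
  (-239/31, -700/31) → P = 9373/31
  (-1523/57, -2479/57) → P = 37930/57

a = -239/31, b = -700/31, minimum P = 9373/31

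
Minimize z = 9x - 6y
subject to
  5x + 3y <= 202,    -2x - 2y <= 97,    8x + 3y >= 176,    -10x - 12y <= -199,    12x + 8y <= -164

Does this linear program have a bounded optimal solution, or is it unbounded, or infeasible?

infeasible

The boundaries 5x + 3y = 202 and 8x + 3y = 176 meet at (-26/3, 736/9), but that point violates 12x + 8y ≤ -164. Every candidate vertex is excluded by some other constraint, so the feasible region is empty.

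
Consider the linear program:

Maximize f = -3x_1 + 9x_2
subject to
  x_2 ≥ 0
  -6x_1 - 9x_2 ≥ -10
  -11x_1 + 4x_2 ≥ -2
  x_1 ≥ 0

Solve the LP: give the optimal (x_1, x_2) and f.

x_1 = 0, x_2 = 10/9, maximum f = 10

Extreme points and f = -3x_1 + 9x_2:
  (2/11, 0) → f = -6/11
  (0, 0) → f = 0
  (58/123, 98/123) → f = 236/41
  (0, 10/9) → f = 10

At the optimal vertex, -6x_1 - 9x_2 = -10 and x_1 = 0.
Solving simultaneously gives x_1 = 0, x_2 = 10/9.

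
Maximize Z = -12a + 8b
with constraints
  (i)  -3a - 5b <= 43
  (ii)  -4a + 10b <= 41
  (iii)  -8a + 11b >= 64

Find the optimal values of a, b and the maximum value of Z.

Feasible corners and Z = -12a + 8b:
  (-127/10, -49/50) → Z = 3614/25
  (-793/73, -152/73) → Z = 8300/73
  (-21/4, 2) → Z = 79

a = -127/10, b = -49/50, maximum Z = 3614/25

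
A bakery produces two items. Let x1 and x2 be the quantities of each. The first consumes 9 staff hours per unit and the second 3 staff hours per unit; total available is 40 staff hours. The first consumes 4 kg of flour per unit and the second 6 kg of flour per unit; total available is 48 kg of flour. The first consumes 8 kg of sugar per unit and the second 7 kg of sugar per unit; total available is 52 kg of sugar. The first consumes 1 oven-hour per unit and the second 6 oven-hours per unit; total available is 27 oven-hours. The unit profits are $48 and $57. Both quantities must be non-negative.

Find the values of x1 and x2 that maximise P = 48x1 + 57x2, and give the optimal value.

x1 = 3, x2 = 4, maximum P = 372

Feasible corners and P = 48x1 + 57x2:
  (0, 0) → P = 0
  (0, 9/2) → P = 513/2
  (40/9, 0) → P = 640/3
  (124/39, 148/39) → P = 4796/13
  (3, 4) → P = 372

The binding constraints are 8x1 + 7x2 = 52 and x1 + 6x2 = 27.
Solving simultaneously gives x1 = 3, x2 = 4.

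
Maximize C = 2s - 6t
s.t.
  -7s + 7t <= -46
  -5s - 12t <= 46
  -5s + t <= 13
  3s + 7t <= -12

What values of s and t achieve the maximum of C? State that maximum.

s = 178, t = -78, maximum C = 824

Corner points and C = 2s - 6t:
  (230/119, -552/119) → C = 3772/119
  (17/5, -111/35) → C = 904/35
  (178, -78) → C = 824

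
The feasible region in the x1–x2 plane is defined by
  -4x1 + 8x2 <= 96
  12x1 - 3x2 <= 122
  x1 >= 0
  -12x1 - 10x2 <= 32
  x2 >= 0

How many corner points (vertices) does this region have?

4

Intersecting each pair of boundary lines and keeping only the points that satisfy every inequality leaves:
  (316/21, 410/21)
  (0, 12)
  (61/6, 0)
  (0, 0)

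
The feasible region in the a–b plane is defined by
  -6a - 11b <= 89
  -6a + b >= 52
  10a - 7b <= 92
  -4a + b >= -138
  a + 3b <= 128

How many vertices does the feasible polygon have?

3

Of the 10 pairwise boundary intersections, those satisfying every inequality are:
  (-661/72, -37/12)
  (-1675/7, 857/7)
  (-28/19, 820/19)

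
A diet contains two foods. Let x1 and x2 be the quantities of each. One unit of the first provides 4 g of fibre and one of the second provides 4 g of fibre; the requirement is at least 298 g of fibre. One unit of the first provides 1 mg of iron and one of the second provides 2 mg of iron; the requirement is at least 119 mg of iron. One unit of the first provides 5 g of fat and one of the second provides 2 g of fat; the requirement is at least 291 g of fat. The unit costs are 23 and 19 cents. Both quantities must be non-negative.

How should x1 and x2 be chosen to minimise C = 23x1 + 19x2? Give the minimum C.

The feasible region is unbounded (it extends along (0, 1), (1, 0)), but C strictly increases along every unbounded feasible direction, so there is no improving ray and the minimum is attained at a vertex.

The binding constraints are x1 + 2x2 = 119 and 5x1 + 2x2 = 291.
Solving simultaneously gives x1 = 43, x2 = 38.

x1 = 43, x2 = 38, minimum C = 1711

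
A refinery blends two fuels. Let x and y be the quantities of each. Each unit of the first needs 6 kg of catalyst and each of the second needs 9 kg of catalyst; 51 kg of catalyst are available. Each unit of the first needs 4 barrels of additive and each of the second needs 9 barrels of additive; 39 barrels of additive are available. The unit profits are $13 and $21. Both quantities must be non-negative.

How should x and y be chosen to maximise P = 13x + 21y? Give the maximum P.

Corner points and P = 13x + 21y:
  (0, 0) → P = 0
  (0, 13/3) → P = 91
  (17/2, 0) → P = 221/2
  (6, 5/3) → P = 113

At the optimal vertex, 6x + 9y = 51 and 4x + 9y = 39.
Solving simultaneously gives x = 6, y = 5/3.

x = 6, y = 5/3, maximum P = 113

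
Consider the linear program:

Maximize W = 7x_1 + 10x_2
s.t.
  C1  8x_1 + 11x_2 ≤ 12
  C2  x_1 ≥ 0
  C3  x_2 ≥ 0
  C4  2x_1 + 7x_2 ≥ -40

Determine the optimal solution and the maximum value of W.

Vertices and W = 7x_1 + 10x_2:
  (0, 12/11) → W = 120/11
  (3/2, 0) → W = 21/2
  (0, 0) → W = 0

The optimum lies where 8x_1 + 11x_2 = 12 and x_1 = 0.
Solving simultaneously gives x_1 = 0, x_2 = 12/11.

x_1 = 0, x_2 = 12/11, maximum W = 120/11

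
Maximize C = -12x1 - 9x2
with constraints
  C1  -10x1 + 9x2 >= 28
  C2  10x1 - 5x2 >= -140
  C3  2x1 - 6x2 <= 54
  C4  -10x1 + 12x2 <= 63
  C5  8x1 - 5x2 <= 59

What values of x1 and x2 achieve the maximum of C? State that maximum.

Extreme points and C = -12x1 - 9x2:
  (-109/7, -298/21) → C = 2202/7
  (77/10, 35/3) → C = -987/5
  (-111/5, -82/5) → C = 414
  (-39/2, -11) → C = 333

x1 = -111/5, x2 = -82/5, maximum C = 414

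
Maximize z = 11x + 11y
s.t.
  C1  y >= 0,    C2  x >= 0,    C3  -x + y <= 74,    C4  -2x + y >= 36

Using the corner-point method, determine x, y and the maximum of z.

x = 38, y = 112, maximum z = 1650

Vertices and z = 11x + 11y:
  (0, 74) → z = 814
  (0, 36) → z = 396
  (38, 112) → z = 1650

At the optimal vertex, -x + y = 74 and -2x + y = 36.
Solving simultaneously gives x = 38, y = 112.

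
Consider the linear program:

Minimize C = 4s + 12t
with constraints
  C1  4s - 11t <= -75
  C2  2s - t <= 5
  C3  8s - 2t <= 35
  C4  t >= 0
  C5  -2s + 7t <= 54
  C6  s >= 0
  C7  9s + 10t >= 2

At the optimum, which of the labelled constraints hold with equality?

C1 and C6

Corner points and C = 4s + 12t:
  (107/16, 37/4) → C = 551/4
  (0, 75/11) → C = 900/11
  (353/52, 251/26) → C = 143
  (0, 54/7) → C = 648/7

The minimum is at (0, 75/11). Substituting into each constraint, equality holds for C1 and C6; the remaining constraints have slack.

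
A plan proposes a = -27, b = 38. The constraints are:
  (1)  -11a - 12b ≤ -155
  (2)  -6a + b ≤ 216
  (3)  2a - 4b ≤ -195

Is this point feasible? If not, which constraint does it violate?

feasible

(1): -159 ≤ -155 ✓
(2): 200 ≤ 216 ✓
(3): -206 ≤ -195 ✓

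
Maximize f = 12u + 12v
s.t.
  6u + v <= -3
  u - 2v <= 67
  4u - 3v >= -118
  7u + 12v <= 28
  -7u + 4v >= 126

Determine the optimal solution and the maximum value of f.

u = -25/2, v = 77/8, maximum f = -69/2

Corner points and f = 12u + 12v:
  (-437/5, -386/5) → f = -9876/5
  (-52, -119/2) → f = -1338
  (-444/23, 938/69) → f = -1576/23
  (-25/2, 77/8) → f = -69/2

The binding constraints are 7u + 12v = 28 and -7u + 4v = 126.
Solving simultaneously gives u = -25/2, v = 77/8.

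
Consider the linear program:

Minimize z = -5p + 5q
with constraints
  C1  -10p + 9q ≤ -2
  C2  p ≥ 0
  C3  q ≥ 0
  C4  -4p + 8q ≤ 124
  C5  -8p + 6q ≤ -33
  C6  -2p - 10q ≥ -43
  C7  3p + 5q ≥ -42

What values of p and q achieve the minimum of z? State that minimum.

At the optimal vertex, q = 0 and -2p - 10q = -43.
Solving simultaneously gives p = 43/2, q = 0.

p = 43/2, q = 0, minimum z = -215/2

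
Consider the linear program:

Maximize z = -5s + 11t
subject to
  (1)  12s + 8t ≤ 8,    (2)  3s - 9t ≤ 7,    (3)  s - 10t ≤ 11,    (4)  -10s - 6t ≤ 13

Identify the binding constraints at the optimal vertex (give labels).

(1) and (4)

Corner points and z = -5s + 11t:
  (32/33, -5/11) → z = -325/33
  (-19, 59/2) → z = 839/2
  (-25/36, -109/108) → z = -206/27

The maximum is at (-19, 59/2). Substituting into each constraint, equality holds for (1) and (4); the remaining constraints have slack.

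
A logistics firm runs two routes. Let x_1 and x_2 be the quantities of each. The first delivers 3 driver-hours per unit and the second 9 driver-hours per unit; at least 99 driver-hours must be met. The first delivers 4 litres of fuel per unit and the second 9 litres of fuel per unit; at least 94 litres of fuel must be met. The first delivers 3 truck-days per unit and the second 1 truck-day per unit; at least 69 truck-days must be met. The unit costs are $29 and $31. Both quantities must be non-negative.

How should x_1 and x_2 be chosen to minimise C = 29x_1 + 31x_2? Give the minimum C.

x_1 = 87/4, x_2 = 15/4, minimum C = 747

Corner points and C = 29x_1 + 31x_2:
  (0, 69) → C = 2139
  (33, 0) → C = 957
  (87/4, 15/4) → C = 747
The feasible region is unbounded (it extends along (0, 1), (1, 0)), but C strictly increases along every unbounded feasible direction, so there is no improving ray and the minimum is attained at a vertex.

At the optimal vertex, 3x_1 + 9x_2 = 99 and 3x_1 + x_2 = 69.
Solving simultaneously gives x_1 = 87/4, x_2 = 15/4.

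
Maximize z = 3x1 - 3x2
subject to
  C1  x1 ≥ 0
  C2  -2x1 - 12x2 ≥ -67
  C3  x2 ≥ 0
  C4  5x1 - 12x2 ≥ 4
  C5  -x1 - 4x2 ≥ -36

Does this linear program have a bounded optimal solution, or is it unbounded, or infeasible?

bounded optimum

Feasible corners and z = 3x1 - 3x2:
  (67/2, 0) → z = 201/2
  (71/7, 109/28) → z = 75/4
  (4/5, 0) → z = 12/5
The feasible region has finitely many vertices and no improving ray; the maximum is 201/2 at (67/2, 0).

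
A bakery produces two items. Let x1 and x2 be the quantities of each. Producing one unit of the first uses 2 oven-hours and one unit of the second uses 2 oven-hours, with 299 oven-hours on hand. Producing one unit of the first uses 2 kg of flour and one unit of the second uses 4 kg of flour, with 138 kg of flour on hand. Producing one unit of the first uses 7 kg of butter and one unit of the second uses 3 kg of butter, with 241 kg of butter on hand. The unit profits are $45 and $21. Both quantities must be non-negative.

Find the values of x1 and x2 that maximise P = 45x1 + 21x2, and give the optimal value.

At the optimal vertex, 2x1 + 4x2 = 138 and 7x1 + 3x2 = 241.
Solving simultaneously gives x1 = 25, x2 = 22.

x1 = 25, x2 = 22, maximum P = 1587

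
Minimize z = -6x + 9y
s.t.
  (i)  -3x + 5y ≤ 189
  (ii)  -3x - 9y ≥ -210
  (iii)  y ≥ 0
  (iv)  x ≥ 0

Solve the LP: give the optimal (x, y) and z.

x = 70, y = 0, minimum z = -420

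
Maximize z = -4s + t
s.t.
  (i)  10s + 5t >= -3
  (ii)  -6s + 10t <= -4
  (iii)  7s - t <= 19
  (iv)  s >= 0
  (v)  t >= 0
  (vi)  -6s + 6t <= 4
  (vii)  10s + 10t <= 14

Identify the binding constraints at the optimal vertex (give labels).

(ii) and (v)

Vertices and z = -4s + t:
  (2/3, 0) → z = -8/3
  (9/8, 11/40) → z = -169/40
  (7/5, 0) → z = -28/5

The maximum is at (2/3, 0). Substituting into each constraint, equality holds for (ii) and (v); the remaining constraints have slack.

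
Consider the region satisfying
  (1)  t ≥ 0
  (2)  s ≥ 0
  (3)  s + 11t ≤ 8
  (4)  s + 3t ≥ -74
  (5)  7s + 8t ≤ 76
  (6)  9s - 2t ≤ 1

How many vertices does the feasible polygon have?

Pairwise boundary intersections that survive every other constraint:
  (0, 0)
  (1/9, 0)
  (0, 8/11)
  (27/101, 71/101)

4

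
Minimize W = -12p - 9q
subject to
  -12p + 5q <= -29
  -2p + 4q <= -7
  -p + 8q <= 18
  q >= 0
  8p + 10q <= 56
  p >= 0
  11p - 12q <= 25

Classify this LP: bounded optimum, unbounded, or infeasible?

infeasible

The boundaries -12p + 5q = -29 and -p + 8q = 18 meet at (46/13, 35/13), but that point violates -2p + 4q ≤ -7. Every candidate vertex is excluded by some other constraint, so the feasible region is empty.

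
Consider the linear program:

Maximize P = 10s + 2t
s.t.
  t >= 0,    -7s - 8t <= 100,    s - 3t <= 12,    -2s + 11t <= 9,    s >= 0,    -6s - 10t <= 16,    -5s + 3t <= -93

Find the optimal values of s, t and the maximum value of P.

s = 159/5, t = 33/5, maximum P = 1656/5

Vertices and P = 10s + 2t:
  (159/5, 33/5) → P = 1656/5
  (81/4, 11/4) → P = 208
  (150/7, 33/7) → P = 1566/7

The binding constraints are s - 3t = 12 and -2s + 11t = 9.
Solving simultaneously gives s = 159/5, t = 33/5.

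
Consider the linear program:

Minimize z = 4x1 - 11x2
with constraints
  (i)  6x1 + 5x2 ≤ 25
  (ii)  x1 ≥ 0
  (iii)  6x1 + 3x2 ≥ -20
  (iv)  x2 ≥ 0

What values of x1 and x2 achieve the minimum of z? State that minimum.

Feasible corners and z = 4x1 - 11x2:
  (0, 5) → z = -55
  (25/6, 0) → z = 50/3
  (0, 0) → z = 0

The optimum lies where 6x1 + 5x2 = 25 and x1 = 0.
Solving simultaneously gives x1 = 0, x2 = 5.

x1 = 0, x2 = 5, minimum z = -55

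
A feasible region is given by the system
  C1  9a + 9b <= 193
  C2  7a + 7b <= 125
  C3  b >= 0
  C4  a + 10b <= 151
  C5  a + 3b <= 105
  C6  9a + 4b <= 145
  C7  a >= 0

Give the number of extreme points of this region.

5

Of the 20 pairwise boundary intersections, those satisfying every inequality are:
  (193/63, 932/63)
  (103/7, 22/7)
  (145/9, 0)
  (0, 0)
  (0, 151/10)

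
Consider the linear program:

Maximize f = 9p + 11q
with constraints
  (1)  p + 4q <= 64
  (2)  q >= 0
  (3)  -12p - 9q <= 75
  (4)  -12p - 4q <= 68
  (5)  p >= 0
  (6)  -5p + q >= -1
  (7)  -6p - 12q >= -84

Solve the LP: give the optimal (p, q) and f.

p = 16/11, q = 69/11, maximum f = 903/11

Corner points and f = 9p + 11q:
  (0, 0) → f = 0
  (1/5, 0) → f = 9/5
  (0, 7) → f = 77
  (16/11, 69/11) → f = 903/11

At the optimal vertex, -5p + q = -1 and -6p - 12q = -84.
Solving simultaneously gives p = 16/11, q = 69/11.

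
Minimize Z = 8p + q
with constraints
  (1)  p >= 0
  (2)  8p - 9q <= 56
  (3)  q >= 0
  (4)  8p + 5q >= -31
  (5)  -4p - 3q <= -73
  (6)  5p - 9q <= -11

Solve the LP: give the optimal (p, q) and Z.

p = 0, q = 73/3, minimum Z = 73/3

The feasible region is unbounded (it extends along (0, 1), (9, 8)), but Z strictly increases along every unbounded feasible direction, so there is no improving ray and the minimum is attained at a vertex.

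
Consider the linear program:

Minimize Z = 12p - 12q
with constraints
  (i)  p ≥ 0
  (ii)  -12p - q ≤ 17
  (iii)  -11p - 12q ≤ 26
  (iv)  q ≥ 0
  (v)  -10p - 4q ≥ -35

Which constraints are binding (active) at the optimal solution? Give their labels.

(i) and (v)

Vertices and Z = 12p - 12q:
  (0, 0) → Z = 0
  (0, 35/4) → Z = -105
  (7/2, 0) → Z = 42

The minimum is at (0, 35/4). Substituting into each constraint, equality holds for (i) and (v); the remaining constraints have slack.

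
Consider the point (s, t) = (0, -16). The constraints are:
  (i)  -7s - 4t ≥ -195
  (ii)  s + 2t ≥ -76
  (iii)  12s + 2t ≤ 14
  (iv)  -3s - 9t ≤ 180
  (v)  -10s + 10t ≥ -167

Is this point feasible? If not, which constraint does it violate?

feasible

(i): 64 ≥ -195 ✓
(ii): -32 ≥ -76 ✓
(iii): -32 ≤ 14 ✓
(iv): 144 ≤ 180 ✓
(v): -160 ≥ -167 ✓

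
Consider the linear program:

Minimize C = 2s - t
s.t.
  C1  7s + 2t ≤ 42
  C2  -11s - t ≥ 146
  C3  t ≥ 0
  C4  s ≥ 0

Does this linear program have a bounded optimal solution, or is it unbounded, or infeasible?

infeasible

The boundaries 7s + 2t = 42 and -11s - t = 146 meet at (-334/15, 1484/15), but that point violates s ≥ 0. Every candidate vertex is excluded by some other constraint, so the feasible region is empty.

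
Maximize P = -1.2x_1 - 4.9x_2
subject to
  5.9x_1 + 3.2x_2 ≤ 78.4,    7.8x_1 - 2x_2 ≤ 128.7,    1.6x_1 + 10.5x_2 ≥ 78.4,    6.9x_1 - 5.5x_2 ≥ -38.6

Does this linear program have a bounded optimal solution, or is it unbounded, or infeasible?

Feasible corners and P = -1.2x_1 - 4.9x_2:
  (57232/5683, 33712/5683) → P = -1169336/28415
  (30768/5453, 76870/5453) → P = -2067923/27265
  (518/1625, 60272/8125) → P = -1492204/40625
The feasible region has finitely many vertices and no improving ray; the maximum is -1492204/40625 at (518/1625, 60272/8125).

bounded optimum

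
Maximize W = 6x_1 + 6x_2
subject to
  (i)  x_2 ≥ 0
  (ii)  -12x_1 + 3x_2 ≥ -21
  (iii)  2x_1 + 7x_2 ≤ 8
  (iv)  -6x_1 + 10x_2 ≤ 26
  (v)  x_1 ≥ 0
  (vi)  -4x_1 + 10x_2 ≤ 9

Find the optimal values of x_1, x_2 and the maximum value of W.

x_1 = 19/10, x_2 = 3/5, maximum W = 15

The optimum lies where -12x_1 + 3x_2 = -21 and 2x_1 + 7x_2 = 8.
Solving simultaneously gives x_1 = 19/10, x_2 = 3/5.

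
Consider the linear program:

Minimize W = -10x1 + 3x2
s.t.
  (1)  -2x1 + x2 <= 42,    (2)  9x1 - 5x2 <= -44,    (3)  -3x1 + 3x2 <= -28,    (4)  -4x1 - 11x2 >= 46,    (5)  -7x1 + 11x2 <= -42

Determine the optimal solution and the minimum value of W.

Extreme points and W = -10x1 + 3x2:
  (-166, -290) → W = 790
  (-154/3, -182/3) → W = 994/3
  (-68/3, -32) → W = 392/3

The binding constraints are 9x1 - 5x2 = -44 and -3x1 + 3x2 = -28.
Solving simultaneously gives x1 = -68/3, x2 = -32.

x1 = -68/3, x2 = -32, minimum W = 392/3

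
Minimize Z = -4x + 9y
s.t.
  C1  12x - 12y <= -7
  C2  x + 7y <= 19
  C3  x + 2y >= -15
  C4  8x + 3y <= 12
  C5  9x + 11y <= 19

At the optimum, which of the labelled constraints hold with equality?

Vertices and Z = -4x + 9y:
  (-97/18, -173/36) → Z = -781/36
  (151/240, 97/80) → Z = 403/48
  (-143/5, 34/5) → Z = 878/5
  (-19/13, 38/13) → Z = 418/13

The minimum is at (-97/18, -173/36). Substituting into each constraint, equality holds for C1 and C3; the remaining constraints have slack.

C1 and C3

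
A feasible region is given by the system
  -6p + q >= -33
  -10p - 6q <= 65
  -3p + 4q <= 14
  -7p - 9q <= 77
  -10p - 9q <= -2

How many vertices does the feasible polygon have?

3

Pairwise boundary intersections that survive every other constraint:
  (146/21, 61/7)
  (299/64, -159/32)
  (-118/67, 146/67)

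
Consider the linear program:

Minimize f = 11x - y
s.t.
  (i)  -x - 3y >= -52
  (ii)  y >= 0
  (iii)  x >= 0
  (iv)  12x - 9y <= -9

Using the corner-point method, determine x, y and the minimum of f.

x = 0, y = 52/3, minimum f = -52/3

Feasible corners and f = 11x - y:
  (0, 52/3) → f = -52/3
  (49/5, 211/15) → f = 1406/15
  (0, 1) → f = -1

The optimum lies where -x - 3y = -52 and x = 0.
Solving simultaneously gives x = 0, y = 52/3.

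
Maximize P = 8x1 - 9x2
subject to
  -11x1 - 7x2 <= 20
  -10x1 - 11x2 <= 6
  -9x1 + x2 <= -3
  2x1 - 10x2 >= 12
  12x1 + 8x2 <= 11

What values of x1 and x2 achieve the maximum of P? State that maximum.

Extreme points and P = 8x1 - 9x2:
  (36/61, -66/61) → P = 882/61
  (13/4, -7/2) → P = 115/2
  (103/68, -61/68) → P = 1373/68

x1 = 13/4, x2 = -7/2, maximum P = 115/2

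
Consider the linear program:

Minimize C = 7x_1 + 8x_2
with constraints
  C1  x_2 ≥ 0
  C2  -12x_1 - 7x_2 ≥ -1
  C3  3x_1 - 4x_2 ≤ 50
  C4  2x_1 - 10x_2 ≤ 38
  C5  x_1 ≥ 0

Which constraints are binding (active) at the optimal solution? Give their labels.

C1 and C5

Corner points and C = 7x_1 + 8x_2:
  (1/12, 0) → C = 7/12
  (0, 0) → C = 0
  (0, 1/7) → C = 8/7

The minimum is at (0, 0). Substituting into each constraint, equality holds for C1 and C5; the remaining constraints have slack.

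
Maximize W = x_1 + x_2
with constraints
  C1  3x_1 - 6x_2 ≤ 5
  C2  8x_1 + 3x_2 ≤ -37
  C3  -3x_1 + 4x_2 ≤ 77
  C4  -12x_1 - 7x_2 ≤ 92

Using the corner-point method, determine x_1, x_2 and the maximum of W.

x_1 = -379/41, x_2 = 505/41, maximum W = 126/41

At the optimal vertex, 8x_1 + 3x_2 = -37 and -3x_1 + 4x_2 = 77.
Solving simultaneously gives x_1 = -379/41, x_2 = 505/41.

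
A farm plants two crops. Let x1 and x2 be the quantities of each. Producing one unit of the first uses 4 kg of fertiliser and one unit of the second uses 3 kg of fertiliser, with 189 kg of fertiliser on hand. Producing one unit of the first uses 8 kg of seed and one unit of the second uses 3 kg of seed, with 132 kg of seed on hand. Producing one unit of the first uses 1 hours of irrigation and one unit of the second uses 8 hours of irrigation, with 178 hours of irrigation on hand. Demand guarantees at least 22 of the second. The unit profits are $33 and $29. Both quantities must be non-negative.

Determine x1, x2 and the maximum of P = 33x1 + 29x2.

x1 = 2, x2 = 22, maximum P = 704

Corner points and P = 33x1 + 29x2:
  (0, 89/4) → P = 2581/4
  (0, 22) → P = 638
  (2, 22) → P = 704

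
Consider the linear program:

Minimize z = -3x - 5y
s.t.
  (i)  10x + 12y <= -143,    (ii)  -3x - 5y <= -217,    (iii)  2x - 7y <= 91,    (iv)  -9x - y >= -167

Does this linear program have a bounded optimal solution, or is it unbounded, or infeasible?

From the feasible point (-3319/14, 2599/14), moving in the direction (-12, 10) keeps every constraint satisfied while z decreases without bound.

unbounded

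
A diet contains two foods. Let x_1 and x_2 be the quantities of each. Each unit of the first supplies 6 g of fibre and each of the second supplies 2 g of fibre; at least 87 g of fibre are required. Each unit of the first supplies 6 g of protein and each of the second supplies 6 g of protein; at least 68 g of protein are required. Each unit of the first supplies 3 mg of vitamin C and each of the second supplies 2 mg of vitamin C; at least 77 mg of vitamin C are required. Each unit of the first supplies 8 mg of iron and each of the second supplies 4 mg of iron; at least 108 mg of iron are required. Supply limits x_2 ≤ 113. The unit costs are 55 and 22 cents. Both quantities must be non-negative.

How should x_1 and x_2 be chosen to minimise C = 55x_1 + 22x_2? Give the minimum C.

x_1 = 10/3, x_2 = 67/2, minimum C = 2761/3

Vertices and C = 55x_1 + 22x_2:
  (0, 87/2) → C = 957
  (0, 113) → C = 2486
  (77/3, 0) → C = 4235/3
  (10/3, 67/2) → C = 2761/3
The feasible region is unbounded (it extends along (1, 0)), but C strictly increases along every unbounded feasible direction, so there is no improving ray and the minimum is attained at a vertex.

The binding constraints are 6x_1 + 2x_2 = 87 and 3x_1 + 2x_2 = 77.
Solving simultaneously gives x_1 = 10/3, x_2 = 67/2.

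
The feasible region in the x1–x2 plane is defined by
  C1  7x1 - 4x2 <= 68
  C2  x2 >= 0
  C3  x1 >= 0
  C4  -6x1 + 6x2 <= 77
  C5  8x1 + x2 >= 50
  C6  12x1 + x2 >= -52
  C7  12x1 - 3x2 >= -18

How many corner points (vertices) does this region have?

4

Of the 21 pairwise boundary intersections, those satisfying every inequality are:
  (68/7, 0)
  (358/9, 947/18)
  (25/4, 0)
  (223/54, 458/27)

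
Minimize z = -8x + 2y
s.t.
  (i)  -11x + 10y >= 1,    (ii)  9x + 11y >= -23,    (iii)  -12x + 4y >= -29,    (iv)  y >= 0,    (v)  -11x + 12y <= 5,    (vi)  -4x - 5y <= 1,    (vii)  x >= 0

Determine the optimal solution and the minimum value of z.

Corner points and z = -8x + 2y:
  (19/11, 2) → z = -108/11
  (0, 1/10) → z = 1/5
  (0, 5/12) → z = 5/6

x = 19/11, y = 2, minimum z = -108/11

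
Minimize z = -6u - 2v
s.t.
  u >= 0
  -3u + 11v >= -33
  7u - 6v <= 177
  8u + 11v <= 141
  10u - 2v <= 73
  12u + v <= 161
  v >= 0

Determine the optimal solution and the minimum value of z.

Corner points and z = -6u - 2v:
  (0, 141/11) → z = -282/11
  (0, 0) → z = 0
  (155/18, 59/9) → z = -583/9
  (73/10, 0) → z = -219/5

The optimum lies where 8u + 11v = 141 and 10u - 2v = 73.
Solving simultaneously gives u = 155/18, v = 59/9.

u = 155/18, v = 59/9, minimum z = -583/9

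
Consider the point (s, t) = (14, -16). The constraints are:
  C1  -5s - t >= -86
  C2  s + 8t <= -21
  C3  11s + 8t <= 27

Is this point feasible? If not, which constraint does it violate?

C1: -54 ≥ -86 ✓
C2: -114 ≤ -21 ✓
C3: 26 ≤ 27 ✓

feasible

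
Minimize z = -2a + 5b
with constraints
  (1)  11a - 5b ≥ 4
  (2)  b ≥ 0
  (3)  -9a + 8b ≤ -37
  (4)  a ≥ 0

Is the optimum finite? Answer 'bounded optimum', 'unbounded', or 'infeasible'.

unbounded

From the feasible point (37/9, 0), moving in the direction (1, 0) keeps every constraint satisfied while z decreases without bound.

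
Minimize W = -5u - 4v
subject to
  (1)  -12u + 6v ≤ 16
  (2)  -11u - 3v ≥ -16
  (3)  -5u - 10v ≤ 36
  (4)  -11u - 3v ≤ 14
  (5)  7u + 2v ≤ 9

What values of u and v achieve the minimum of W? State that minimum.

Vertices and W = -5u - 4v:
  (-22/17, 4/51) → W = 314/51
  (1/3, 10/3) → W = -15
  (-32/95, -326/95) → W = 1464/95
  (27/10, -99/20) → W = 63/10

The binding constraints are -12u + 6v = 16 and 7u + 2v = 9.
Solving simultaneously gives u = 1/3, v = 10/3.

u = 1/3, v = 10/3, minimum W = -15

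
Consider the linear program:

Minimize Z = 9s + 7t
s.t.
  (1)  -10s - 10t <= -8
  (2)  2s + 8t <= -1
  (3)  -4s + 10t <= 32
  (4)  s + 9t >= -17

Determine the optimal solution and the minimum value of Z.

Extreme points and Z = 9s + 7t:
  (37/30, -13/30) → Z = 121/15
  (121/40, -89/40) → Z = 233/20
  (127/10, -33/10) → Z = 456/5

s = 37/30, t = -13/30, minimum Z = 121/15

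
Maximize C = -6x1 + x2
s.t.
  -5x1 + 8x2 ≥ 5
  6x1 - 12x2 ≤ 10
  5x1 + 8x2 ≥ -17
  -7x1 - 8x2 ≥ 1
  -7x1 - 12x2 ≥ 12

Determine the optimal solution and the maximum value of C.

Feasible corners and C = -6x1 + x2:
  (-11/5, -3/4) → C = 249/20
  (-39/29, -25/116) → C = 911/116
  (-27, 59/4) → C = 707/4

x1 = -27, x2 = 59/4, maximum C = 707/4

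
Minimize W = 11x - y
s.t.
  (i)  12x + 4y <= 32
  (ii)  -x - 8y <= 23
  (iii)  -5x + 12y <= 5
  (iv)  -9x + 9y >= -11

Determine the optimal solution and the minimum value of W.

Vertices and W = 11x - y:
  (91/41, 55/41) → W = 946/41
  (83/36, 13/12) → W = 437/18
  (-79/13, -55/26) → W = -1683/26
  (-119/81, -218/81) → W = -1091/81

The optimum lies where -x - 8y = 23 and -5x + 12y = 5.
Solving simultaneously gives x = -79/13, y = -55/26.

x = -79/13, y = -55/26, minimum W = -1683/26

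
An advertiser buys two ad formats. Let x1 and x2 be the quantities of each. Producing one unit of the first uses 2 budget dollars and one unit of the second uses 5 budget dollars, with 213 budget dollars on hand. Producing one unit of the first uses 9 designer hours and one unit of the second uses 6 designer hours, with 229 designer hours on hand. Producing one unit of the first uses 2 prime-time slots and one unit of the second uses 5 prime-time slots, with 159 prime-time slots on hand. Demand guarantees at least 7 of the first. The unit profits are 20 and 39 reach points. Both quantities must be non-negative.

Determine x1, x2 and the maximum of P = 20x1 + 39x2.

Corner points and P = 20x1 + 39x2:
  (229/9, 0) → P = 4580/9
  (7, 0) → P = 140
  (7, 83/3) → P = 1219

The binding constraints are 9x1 + 6x2 = 229 and x1 = 7.
Solving simultaneously gives x1 = 7, x2 = 83/3.

x1 = 7, x2 = 83/3, maximum P = 1219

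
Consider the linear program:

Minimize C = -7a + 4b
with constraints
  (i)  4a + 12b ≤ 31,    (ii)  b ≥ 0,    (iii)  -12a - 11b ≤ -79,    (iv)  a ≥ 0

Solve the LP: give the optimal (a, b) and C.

Vertices and C = -7a + 4b:
  (31/4, 0) → C = -217/4
  (607/100, 14/25) → C = -161/4
  (79/12, 0) → C = -553/12

a = 31/4, b = 0, minimum C = -217/4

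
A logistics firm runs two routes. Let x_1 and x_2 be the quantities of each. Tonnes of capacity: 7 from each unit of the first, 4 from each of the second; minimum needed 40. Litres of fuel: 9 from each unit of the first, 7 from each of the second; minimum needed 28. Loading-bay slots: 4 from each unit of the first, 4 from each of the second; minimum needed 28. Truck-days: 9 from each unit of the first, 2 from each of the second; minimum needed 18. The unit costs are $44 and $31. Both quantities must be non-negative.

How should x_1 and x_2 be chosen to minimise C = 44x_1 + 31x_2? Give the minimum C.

The feasible region is unbounded (it extends along (0, 1), (1, 0)), but C strictly increases along every unbounded feasible direction, so there is no improving ray and the minimum is attained at a vertex.

At the optimal vertex, 7x_1 + 4x_2 = 40 and 4x_1 + 4x_2 = 28.
Solving simultaneously gives x_1 = 4, x_2 = 3.

x_1 = 4, x_2 = 3, minimum C = 269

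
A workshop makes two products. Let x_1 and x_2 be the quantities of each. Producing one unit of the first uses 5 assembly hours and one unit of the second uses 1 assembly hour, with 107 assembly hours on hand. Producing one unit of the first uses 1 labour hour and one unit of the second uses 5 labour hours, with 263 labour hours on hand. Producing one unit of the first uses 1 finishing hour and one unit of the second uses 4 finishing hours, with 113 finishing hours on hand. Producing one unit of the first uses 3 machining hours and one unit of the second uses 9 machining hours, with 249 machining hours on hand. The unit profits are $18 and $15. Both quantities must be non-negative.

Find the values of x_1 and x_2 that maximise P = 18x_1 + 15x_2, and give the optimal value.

x_1 = 17, x_2 = 22, maximum P = 636

Vertices and P = 18x_1 + 15x_2:
  (0, 0) → P = 0
  (0, 83/3) → P = 415
  (107/5, 0) → P = 1926/5
  (17, 22) → P = 636

At the optimal vertex, 5x_1 + x_2 = 107 and 3x_1 + 9x_2 = 249.
Solving simultaneously gives x_1 = 17, x_2 = 22.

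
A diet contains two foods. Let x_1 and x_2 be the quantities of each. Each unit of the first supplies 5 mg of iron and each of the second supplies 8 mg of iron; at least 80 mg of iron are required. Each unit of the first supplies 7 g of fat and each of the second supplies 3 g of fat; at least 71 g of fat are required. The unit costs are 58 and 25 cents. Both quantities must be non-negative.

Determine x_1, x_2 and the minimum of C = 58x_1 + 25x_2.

x_1 = 8, x_2 = 5, minimum C = 589

Vertices and C = 58x_1 + 25x_2:
  (0, 71/3) → C = 1775/3
  (16, 0) → C = 928
  (8, 5) → C = 589
The feasible region is unbounded (it extends along (0, 1), (1, 0)), but C strictly increases along every unbounded feasible direction, so there is no improving ray and the minimum is attained at a vertex.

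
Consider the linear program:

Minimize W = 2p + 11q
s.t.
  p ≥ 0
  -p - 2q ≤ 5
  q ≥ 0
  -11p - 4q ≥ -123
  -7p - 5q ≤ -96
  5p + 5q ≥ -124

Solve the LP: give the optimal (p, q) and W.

p = 77/9, q = 65/9, minimum W = 869/9

The optimum lies where -11p - 4q = -123 and -7p - 5q = -96.
Solving simultaneously gives p = 77/9, q = 65/9.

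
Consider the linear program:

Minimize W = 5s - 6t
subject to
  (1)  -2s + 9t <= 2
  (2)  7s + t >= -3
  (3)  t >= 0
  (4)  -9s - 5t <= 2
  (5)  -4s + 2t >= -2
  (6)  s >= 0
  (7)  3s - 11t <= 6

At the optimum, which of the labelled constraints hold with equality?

Extreme points and W = 5s - 6t:
  (11/16, 3/8) → W = 19/16
  (0, 2/9) → W = -4/3
  (1/2, 0) → W = 5/2
  (0, 0) → W = 0

The minimum is at (0, 2/9). Substituting into each constraint, equality holds for (1) and (6); the remaining constraints have slack.

(1) and (6)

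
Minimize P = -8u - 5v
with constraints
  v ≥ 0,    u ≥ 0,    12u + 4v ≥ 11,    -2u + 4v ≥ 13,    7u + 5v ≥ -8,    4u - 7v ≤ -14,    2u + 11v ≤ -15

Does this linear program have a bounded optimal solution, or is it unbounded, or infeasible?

infeasible

The boundaries u = 0 and -2u + 4v = 13 meet at (0, 13/4), but that point violates 2u + 11v ≤ -15. Every candidate vertex is excluded by some other constraint, so the feasible region is empty.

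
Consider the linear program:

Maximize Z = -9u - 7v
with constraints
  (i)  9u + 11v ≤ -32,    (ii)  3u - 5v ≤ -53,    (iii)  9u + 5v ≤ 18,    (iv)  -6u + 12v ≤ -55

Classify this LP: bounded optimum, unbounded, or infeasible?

unbounded

From the feasible point (-911/6, -161/2), moving in the direction (-12, -6) keeps every constraint satisfied while Z increases without bound.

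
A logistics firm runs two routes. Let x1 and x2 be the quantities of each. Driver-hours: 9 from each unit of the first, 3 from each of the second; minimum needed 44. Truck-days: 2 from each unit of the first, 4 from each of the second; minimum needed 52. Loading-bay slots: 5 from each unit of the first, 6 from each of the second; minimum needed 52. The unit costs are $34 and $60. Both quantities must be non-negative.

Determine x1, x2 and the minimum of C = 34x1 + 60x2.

x1 = 2/3, x2 = 38/3, minimum C = 2348/3

Extreme points and C = 34x1 + 60x2:
  (0, 44/3) → C = 880
  (26, 0) → C = 884
  (2/3, 38/3) → C = 2348/3
The feasible region is unbounded (it extends along (0, 1), (1, 0)), but C strictly increases along every unbounded feasible direction, so there is no improving ray and the minimum is attained at a vertex.

At the optimal vertex, 9x1 + 3x2 = 44 and 2x1 + 4x2 = 52.
Solving simultaneously gives x1 = 2/3, x2 = 38/3.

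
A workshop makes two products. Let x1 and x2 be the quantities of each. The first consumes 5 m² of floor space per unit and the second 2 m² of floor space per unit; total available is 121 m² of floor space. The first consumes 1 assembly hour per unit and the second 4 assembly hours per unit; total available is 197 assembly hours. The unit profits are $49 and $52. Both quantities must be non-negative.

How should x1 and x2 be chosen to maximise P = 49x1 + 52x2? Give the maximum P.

At the optimal vertex, 5x1 + 2x2 = 121 and x1 + 4x2 = 197.
Solving simultaneously gives x1 = 5, x2 = 48.

x1 = 5, x2 = 48, maximum P = 2741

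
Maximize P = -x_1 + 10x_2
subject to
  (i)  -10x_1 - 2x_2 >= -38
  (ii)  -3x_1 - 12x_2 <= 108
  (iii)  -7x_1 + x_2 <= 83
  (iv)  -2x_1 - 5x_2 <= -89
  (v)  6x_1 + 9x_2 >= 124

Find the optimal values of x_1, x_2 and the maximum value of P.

x_1 = -16/3, x_2 = 137/3, maximum P = 462

Vertices and P = -x_1 + 10x_2:
  (-16/3, 137/3) → P = 462
  (6/23, 407/23) → P = 4064/23
  (-326/37, 789/37) → P = 8216/37

The optimum lies where -10x_1 - 2x_2 = -38 and -7x_1 + x_2 = 83.
Solving simultaneously gives x_1 = -16/3, x_2 = 137/3.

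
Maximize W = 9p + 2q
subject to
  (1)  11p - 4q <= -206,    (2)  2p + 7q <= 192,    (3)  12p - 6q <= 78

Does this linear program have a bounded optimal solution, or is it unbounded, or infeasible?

Corner points and W = 9p + 2q:
  (-674/85, 2524/85) → W = -1018/85
  (-86, -185) → W = -1144
The feasible region has finitely many vertices and no improving ray; the maximum is -1018/85 at (-674/85, 2524/85).

bounded optimum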